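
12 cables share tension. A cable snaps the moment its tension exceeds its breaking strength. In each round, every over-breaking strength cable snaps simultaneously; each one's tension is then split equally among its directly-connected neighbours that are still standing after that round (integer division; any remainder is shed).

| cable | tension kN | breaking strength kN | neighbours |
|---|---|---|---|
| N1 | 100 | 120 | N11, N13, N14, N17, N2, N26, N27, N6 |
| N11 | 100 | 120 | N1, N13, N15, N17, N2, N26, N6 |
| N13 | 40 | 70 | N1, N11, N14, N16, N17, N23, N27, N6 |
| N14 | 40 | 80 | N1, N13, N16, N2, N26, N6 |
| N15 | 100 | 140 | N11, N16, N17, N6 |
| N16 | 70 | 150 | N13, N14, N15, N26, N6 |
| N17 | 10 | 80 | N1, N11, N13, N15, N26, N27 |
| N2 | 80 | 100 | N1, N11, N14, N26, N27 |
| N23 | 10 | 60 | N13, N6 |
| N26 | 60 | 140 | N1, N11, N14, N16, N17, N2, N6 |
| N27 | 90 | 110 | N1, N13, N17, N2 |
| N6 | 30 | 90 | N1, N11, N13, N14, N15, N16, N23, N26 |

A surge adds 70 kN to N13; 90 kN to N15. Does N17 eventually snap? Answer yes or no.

yes

Round 1 — N13 at 110 > 70; N15 at 190 > 140. N13, N15 snap.
  N13 sheds 110 kN to N1, N11, N14, N16, N17, N23, N27, N6: 13 each (6 lost).
    N1: 100+13 = 113 ≤ 120
    N11: 100+13 = 113 ≤ 120
    N14: 40+13 = 53 ≤ 80
    N16: 70+13 = 83 ≤ 150
    N17: 10+13 = 23 ≤ 80
    N23: 10+13 = 23 ≤ 60
    N27: 90+13 = 103 ≤ 110
    N6: 30+13 = 43 ≤ 90
  N15 sheds 190 kN to N11, N16, N17, N6: 47 each (2 lost).
    N11: 113+47 = 160 > 120
    N16: 83+47 = 130 ≤ 150
    N17: 23+47 = 70 ≤ 80
    N6: 43+47 = 90 ≤ 90
Round 2 — N11 snaps.
  N11 sheds 160 kN to N1, N17, N2, N26, N6: 32 each.
    N1: 113+32 = 145 > 120
    N17: 70+32 = 102 > 80
    N2: 80+32 = 112 > 100
    N26: 60+32 = 92 ≤ 140
    N6: 90+32 = 122 > 90
Round 3 — N1, N17, N2, N6 snap.
  N1 sheds 145 kN to N14, N26, N27: 48 each (1 lost).
    N14: 53+48 = 101 > 80
    N26: 92+48 = 140 ≤ 140
    N27: 103+48 = 151 > 110
  N17 sheds 102 kN to N26, N27: 51 each.
    N26: 140+51 = 191 > 140
    N27: 151+51 = 202 > 110
  N2 sheds 112 kN to N14, N26, N27: 37 each (1 lost).
    N14: 101+37 = 138 > 80
    N26: 191+37 = 228 > 140
    N27: 202+37 = 239 > 110
  N6 sheds 122 kN to N14, N16, N23, N26: 30 each (2 lost).
    N14: 138+30 = 168 > 80
    N16: 130+30 = 160 > 150
    N23: 23+30 = 53 ≤ 60
    N26: 228+30 = 258 > 140
Round 4 — N14, N16, N26, N27 snap.
  N14 sheds 168 kN: no online neighbours, lost.
  N16 sheds 160 kN: no online neighbours, lost.
  N26 sheds 258 kN: no online neighbours, lost.
  N27 sheds 239 kN: no online neighbours, lost.
No further breaks.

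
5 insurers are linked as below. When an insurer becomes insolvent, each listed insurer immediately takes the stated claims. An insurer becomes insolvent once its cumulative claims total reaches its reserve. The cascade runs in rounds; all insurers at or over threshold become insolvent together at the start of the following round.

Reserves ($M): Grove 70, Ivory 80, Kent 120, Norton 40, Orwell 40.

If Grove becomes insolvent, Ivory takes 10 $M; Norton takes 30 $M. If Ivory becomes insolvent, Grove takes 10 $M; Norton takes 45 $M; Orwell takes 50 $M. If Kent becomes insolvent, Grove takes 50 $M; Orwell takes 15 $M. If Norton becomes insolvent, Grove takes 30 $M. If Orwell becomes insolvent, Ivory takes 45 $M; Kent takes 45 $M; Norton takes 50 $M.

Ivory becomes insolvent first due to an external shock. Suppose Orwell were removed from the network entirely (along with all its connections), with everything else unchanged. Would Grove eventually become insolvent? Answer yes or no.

With Orwell removed:
Round 1 — Ivory becomes insolvent (initial).
  Grove: +10 → 10 < 70
  Norton: +45 → 45 ≥ 40
Round 2 — Norton becomes insolvent.
  Grove: +30 → 40 < 70
No further insolvencies.

no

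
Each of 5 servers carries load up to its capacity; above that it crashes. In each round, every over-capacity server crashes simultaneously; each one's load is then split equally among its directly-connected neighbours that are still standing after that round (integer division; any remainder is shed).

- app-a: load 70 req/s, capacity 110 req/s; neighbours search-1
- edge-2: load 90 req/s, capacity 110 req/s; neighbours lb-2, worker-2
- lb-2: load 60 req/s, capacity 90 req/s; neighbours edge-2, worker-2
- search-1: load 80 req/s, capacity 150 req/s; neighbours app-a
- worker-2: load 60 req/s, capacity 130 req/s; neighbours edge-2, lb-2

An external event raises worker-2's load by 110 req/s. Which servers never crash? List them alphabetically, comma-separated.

Round 1 — worker-2 at 170 > 130. worker-2 crashes.
  worker-2 sheds 170 req/s to edge-2, lb-2: 85 each.
    edge-2: 90+85 = 175 > 110
    lb-2: 60+85 = 145 > 90
Round 2 — edge-2, lb-2 crash.
  edge-2 sheds 175 req/s: no online neighbours, lost.
  lb-2 sheds 145 req/s: no online neighbours, lost.
No further crashes.

app-a, search-1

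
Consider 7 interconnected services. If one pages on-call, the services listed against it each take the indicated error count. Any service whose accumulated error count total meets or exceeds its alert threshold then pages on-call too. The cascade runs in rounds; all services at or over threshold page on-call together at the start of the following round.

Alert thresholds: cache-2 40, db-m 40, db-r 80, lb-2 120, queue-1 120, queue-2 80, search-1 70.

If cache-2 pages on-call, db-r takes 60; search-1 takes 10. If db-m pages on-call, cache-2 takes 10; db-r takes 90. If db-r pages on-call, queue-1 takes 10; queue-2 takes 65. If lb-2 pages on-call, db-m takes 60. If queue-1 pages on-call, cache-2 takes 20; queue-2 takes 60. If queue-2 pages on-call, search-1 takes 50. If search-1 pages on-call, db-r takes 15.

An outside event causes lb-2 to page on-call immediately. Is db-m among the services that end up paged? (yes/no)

yes

Round 1 — lb-2 pages on-call (initial).
  db-m: +60 → 60 ≥ 40
Round 2 — db-m pages on-call.
  cache-2: +10 → 10 < 40
  db-r: +90 → 90 ≥ 80
Round 3 — db-r pages on-call.
  queue-1: +10 → 10 < 120
  queue-2: +65 → 65 < 80
No further pages.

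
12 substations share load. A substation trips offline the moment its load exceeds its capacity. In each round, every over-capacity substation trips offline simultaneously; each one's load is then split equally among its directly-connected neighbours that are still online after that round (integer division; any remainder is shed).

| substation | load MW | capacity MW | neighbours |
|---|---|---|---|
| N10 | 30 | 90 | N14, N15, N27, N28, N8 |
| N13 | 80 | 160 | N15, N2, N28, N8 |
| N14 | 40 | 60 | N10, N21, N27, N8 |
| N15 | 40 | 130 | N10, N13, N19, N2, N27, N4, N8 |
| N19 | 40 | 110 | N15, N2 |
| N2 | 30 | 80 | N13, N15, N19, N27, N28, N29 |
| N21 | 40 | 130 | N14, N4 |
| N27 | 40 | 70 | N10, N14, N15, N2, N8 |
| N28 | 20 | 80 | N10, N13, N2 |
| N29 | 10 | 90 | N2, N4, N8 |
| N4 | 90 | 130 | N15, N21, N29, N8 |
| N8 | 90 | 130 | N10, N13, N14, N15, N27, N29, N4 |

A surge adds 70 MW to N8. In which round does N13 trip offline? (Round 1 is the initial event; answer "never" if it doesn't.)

Round 1 — N8 at 160 > 130. N8 trips offline.
  N8 sheds 160 MW to N10, N13, N14, N15, N27, N29, N4: 22 each (6 lost).
    N10: 30+22 = 52 ≤ 90
    N13: 80+22 = 102 ≤ 160
    N14: 40+22 = 62 > 60
    N15: 40+22 = 62 ≤ 130
    N27: 40+22 = 62 ≤ 70
    N29: 10+22 = 32 ≤ 90
    N4: 90+22 = 112 ≤ 130
Round 2 — N14 trips offline.
  N14 sheds 62 MW to N10, N21, N27: 20 each (2 lost).
    N10: 52+20 = 72 ≤ 90
    N21: 40+20 = 60 ≤ 130
    N27: 62+20 = 82 > 70
Round 3 — N27 trips offline.
  N27 sheds 82 MW to N10, N15, N2: 27 each (1 lost).
    N10: 72+27 = 99 > 90
    N15: 62+27 = 89 ≤ 130
    N2: 30+27 = 57 ≤ 80
Round 4 — N10 trips offline.
  N10 sheds 99 MW to N15, N28: 49 each (1 lost).
    N15: 89+49 = 138 > 130
    N28: 20+49 = 69 ≤ 80
Round 5 — N15 trips offline.
  N15 sheds 138 MW to N13, N19, N2, N4: 34 each (2 lost).
    N13: 102+34 = 136 ≤ 160
    N19: 40+34 = 74 ≤ 110
    N2: 57+34 = 91 > 80
    N4: 112+34 = 146 > 130
Round 6 — N2, N4 trip offline.
  N2 sheds 91 MW to N13, N19, N28, N29: 22 each (3 lost).
    N13: 136+22 = 158 ≤ 160
    N19: 74+22 = 96 ≤ 110
    N28: 69+22 = 91 > 80
    N29: 32+22 = 54 ≤ 90
  N4 sheds 146 MW to N21, N29: 73 each.
    N21: 60+73 = 133 > 130
    N29: 54+73 = 127 > 90
Round 7 — N21, N28, N29 trip offline.
  N21 sheds 133 MW: no online neighbours, lost.
  N28 sheds 91 MW to N13: 91 each.
    N13: 158+91 = 249 > 160
  N29 sheds 127 MW: no online neighbours, lost.
Round 8 — N13 trips offline.
  N13 sheds 249 MW: no online neighbours, lost.
No further trips.

8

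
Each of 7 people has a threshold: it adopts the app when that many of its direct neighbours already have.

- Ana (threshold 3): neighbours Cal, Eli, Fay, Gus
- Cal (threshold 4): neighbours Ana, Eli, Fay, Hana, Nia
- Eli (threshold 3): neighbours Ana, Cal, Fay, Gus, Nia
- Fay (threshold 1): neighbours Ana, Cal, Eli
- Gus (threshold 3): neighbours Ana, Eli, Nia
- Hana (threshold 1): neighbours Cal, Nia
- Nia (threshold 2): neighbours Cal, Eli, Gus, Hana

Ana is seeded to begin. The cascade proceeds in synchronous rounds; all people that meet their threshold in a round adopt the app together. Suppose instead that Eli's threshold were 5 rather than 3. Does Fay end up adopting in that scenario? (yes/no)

With Eli's threshold at 5:
Round 1 — Ana adopts the app (initial).
Round 2 — checking thresholds:
  Cal: 1 of 5 neighbours < 4, below threshold.
  Eli: 1 of 5 neighbours < 5, below threshold.
  Fay: 1 of 3 neighbours ≥ 1, adopts the app.
  Gus: 1 of 3 neighbours < 3, below threshold.
Round 3 — no new adoptions; cascade stops.

yes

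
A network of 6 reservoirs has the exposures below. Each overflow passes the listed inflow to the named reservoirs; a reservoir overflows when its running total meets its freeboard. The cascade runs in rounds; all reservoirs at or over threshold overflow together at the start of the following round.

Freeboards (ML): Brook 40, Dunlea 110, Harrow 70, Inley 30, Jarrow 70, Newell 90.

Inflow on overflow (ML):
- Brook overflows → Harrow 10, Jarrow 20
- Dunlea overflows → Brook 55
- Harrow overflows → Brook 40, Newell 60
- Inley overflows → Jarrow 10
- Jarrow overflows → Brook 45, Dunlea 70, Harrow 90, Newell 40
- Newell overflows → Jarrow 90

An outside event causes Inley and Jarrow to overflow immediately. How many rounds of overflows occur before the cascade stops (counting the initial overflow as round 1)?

3

Round 1 — Inley, Jarrow overflow (initial).
  Brook: +45 → 45 ≥ 40
  Dunlea: +70 → 70 < 110
  Harrow: +90 → 90 ≥ 70
  Newell: +40 → 40 < 90
Round 2 — Brook, Harrow overflow.
  Newell: +60 → 100 ≥ 90
Round 3 — Newell overflows.
No further overflows.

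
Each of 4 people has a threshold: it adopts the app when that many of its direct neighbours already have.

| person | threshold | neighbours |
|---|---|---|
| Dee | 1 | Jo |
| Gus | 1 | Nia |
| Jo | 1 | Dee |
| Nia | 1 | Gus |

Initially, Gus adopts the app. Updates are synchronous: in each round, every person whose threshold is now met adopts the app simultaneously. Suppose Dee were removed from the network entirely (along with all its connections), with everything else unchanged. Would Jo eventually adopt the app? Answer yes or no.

no

With Dee removed:
Round 1 — Gus adopts the app (initial).
Round 2 — checking thresholds:
  Nia: 1 of 1 neighbours ≥ 1, adopts the app.
Round 3 — no new adoptions; cascade stops.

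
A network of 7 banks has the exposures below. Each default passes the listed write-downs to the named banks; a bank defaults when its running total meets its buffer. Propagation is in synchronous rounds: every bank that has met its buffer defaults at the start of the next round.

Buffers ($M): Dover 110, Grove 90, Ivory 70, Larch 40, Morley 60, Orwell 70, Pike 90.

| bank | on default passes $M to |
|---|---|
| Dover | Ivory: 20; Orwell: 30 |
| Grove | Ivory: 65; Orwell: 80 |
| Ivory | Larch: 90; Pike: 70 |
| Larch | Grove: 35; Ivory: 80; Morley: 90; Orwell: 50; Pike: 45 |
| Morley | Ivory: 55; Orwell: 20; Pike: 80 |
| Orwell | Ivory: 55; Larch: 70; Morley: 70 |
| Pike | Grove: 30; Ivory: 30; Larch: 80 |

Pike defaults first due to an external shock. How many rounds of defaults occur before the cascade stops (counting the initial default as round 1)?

Round 1 — Pike defaults (initial).
  Grove: +30 → 30 < 90
  Ivory: +30 → 30 < 70
  Larch: +80 → 80 ≥ 40
Round 2 — Larch defaults.
  Grove: +35 → 65 < 90
  Ivory: +80 → 110 ≥ 70
  Morley: +90 → 90 ≥ 60
  Orwell: +50 → 50 < 70
Round 3 — Ivory, Morley default.
  Orwell: +20 → 70 ≥ 70
Round 4 — Orwell defaults.
No further defaults.

4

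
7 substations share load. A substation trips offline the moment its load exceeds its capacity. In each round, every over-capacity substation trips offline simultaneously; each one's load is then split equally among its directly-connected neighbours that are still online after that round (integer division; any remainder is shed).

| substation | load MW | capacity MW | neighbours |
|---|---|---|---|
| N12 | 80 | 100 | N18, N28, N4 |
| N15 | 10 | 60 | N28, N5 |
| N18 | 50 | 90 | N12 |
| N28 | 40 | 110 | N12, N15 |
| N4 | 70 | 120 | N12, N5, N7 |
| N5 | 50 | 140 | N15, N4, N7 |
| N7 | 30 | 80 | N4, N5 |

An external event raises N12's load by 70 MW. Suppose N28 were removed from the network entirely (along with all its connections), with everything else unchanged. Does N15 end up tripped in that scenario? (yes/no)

yes

With N28 removed:
Round 1 — N12 at 150 > 100. N12 trips offline.
  N12 sheds 150 MW to N18, N4: 75 each.
    N18: 50+75 = 125 > 90
    N4: 70+75 = 145 > 120
Round 2 — N18, N4 trip offline.
  N18 sheds 125 MW: no online neighbours, lost.
  N4 sheds 145 MW to N5, N7: 72 each (1 lost).
    N5: 50+72 = 122 ≤ 140
    N7: 30+72 = 102 > 80
Round 3 — N7 trips offline.
  N7 sheds 102 MW to N5: 102 each.
    N5: 122+102 = 224 > 140
Round 4 — N5 trips offline.
  N5 sheds 224 MW to N15: 224 each.
    N15: 10+224 = 234 > 60
Round 5 — N15 trips offline.
  N15 sheds 234 MW: no online neighbours, lost.
No further trips.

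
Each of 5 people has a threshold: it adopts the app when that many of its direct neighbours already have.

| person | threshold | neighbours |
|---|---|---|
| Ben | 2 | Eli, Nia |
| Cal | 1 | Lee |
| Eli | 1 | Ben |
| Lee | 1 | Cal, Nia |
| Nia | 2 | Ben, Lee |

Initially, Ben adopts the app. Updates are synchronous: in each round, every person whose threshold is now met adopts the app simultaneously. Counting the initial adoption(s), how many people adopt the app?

2

Round 1 — Ben adopts the app (initial).
Round 2 — checking thresholds:
  Eli: 1 of 1 neighbours ≥ 1, adopts the app.
  Nia: 1 of 2 neighbours < 2, not yet.
Round 3 — no new adoptions; cascade stops.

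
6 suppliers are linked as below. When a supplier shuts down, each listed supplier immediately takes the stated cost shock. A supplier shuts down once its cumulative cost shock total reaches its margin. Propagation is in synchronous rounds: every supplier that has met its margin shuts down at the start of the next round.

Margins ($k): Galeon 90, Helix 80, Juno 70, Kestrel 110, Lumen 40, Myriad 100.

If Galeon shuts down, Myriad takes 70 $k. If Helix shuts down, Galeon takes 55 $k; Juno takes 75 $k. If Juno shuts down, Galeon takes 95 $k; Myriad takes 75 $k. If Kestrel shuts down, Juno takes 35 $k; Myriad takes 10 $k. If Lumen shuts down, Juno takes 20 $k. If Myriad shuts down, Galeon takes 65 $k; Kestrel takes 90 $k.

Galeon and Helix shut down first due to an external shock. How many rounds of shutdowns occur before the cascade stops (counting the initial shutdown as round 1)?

3

Round 1 — Galeon, Helix shut down (initial).
  Juno: +75 → 75 ≥ 70
  Myriad: +70 → 70 < 100
Round 2 — Juno shuts down.
  Myriad: +75 → 145 ≥ 100
Round 3 — Myriad shuts down.
  Kestrel: +90 → 90 < 110
No further shutdowns.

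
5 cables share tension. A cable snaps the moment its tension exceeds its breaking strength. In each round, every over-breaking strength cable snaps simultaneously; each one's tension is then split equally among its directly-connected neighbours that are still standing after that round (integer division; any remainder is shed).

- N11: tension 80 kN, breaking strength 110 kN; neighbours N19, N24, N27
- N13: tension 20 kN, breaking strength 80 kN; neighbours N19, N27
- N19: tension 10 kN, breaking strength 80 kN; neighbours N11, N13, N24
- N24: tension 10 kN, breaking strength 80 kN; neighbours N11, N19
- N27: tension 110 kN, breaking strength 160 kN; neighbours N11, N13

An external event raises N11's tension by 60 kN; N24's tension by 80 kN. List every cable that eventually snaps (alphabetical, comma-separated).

Round 1 — N11 at 140 > 110; N24 at 90 > 80. N11, N24 snap.
  N11 sheds 140 kN to N19, N27: 70 each.
    N19: 10+70 = 80 ≤ 80
    N27: 110+70 = 180 > 160
  N24 sheds 90 kN to N19: 90 each.
    N19: 80+90 = 170 > 80
Round 2 — N19, N27 snap.
  N19 sheds 170 kN to N13: 170 each.
    N13: 20+170 = 190 > 80
  N27 sheds 180 kN to N13: 180 each.
    N13: 190+180 = 370 > 80
Round 3 — N13 snaps.
  N13 sheds 370 kN: no online neighbours, lost.
No further breaks.

N11, N13, N19, N24, N27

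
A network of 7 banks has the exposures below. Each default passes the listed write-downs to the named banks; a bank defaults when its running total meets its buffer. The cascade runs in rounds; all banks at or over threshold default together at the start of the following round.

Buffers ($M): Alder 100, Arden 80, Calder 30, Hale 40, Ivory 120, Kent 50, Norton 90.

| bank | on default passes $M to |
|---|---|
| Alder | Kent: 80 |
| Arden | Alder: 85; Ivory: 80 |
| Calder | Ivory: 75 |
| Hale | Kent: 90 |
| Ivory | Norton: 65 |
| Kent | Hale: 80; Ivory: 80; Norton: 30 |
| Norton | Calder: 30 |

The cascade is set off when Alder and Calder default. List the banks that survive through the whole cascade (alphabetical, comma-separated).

Round 1 — Alder, Calder default (initial).
  Ivory: +75 → 75 < 120
  Kent: +80 → 80 ≥ 50
Round 2 — Kent defaults.
  Hale: +80 → 80 ≥ 40
  Ivory: +80 → 155 ≥ 120
  Norton: +30 → 30 < 90
Round 3 — Hale, Ivory default.
  Norton: +65 → 95 ≥ 90
Round 4 — Norton defaults.
No further defaults.

Arden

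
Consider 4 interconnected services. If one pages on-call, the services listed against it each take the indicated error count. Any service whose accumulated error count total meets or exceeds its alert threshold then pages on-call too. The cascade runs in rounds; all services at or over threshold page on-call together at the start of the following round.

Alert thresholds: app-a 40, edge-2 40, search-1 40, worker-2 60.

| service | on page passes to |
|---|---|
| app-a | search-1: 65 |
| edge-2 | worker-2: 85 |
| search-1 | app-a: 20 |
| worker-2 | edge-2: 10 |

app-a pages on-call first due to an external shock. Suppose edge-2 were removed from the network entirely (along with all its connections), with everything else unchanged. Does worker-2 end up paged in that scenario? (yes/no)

no

With edge-2 removed:
Round 1 — app-a pages on-call (initial).
  search-1: +65 → 65 ≥ 40
Round 2 — search-1 pages on-call.
No further pages.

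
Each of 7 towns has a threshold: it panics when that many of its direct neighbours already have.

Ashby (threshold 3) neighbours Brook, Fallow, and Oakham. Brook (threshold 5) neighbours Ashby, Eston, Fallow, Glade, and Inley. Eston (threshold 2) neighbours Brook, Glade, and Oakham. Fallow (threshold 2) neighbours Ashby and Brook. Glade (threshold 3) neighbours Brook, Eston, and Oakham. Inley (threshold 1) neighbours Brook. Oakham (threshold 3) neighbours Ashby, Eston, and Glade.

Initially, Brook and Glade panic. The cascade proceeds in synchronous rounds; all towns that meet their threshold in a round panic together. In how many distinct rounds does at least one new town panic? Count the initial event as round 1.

2

Round 1 — Brook, Glade panic (initial).
Round 2 — checking thresholds:
  Ashby: 1 of 3 neighbours < 3, holds.
  Eston: 2 of 3 neighbours ≥ 2, panics.
  Fallow: 1 of 2 neighbours < 2, holds.
  Inley: 1 of 1 neighbours ≥ 1, panics.
  Oakham: 1 of 3 neighbours < 3, holds.
Round 3 — no new panics; cascade stops.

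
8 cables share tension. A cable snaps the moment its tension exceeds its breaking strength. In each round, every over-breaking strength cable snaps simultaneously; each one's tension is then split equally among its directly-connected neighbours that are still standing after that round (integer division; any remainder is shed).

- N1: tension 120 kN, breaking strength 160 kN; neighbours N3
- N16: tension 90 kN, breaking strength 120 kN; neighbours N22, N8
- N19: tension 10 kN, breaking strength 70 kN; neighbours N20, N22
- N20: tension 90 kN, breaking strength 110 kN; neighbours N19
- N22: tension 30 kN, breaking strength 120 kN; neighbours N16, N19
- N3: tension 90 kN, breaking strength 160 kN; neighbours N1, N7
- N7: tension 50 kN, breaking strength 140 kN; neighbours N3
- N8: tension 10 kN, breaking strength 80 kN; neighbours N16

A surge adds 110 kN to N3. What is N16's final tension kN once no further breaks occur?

Round 1 — N3 at 200 > 160. N3 snaps.
  N3 sheds 200 kN to N1, N7: 100 each.
    N1: 120+100 = 220 > 160
    N7: 50+100 = 150 > 140
Round 2 — N1, N7 snap.
  N1 sheds 220 kN: no online neighbours, lost.
  N7 sheds 150 kN: no online neighbours, lost.
No further breaks.

90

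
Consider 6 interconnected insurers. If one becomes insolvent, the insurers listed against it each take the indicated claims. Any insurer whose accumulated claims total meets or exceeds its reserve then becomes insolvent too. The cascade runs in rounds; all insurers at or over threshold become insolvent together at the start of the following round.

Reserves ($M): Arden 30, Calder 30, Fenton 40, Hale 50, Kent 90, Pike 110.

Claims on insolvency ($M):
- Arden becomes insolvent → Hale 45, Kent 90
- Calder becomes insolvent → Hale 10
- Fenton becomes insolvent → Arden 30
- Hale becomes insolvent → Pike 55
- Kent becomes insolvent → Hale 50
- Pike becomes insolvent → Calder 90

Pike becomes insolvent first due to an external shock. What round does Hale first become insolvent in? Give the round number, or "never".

Round 1 — Pike becomes insolvent (initial).
  Calder: +90 → 90 ≥ 30
Round 2 — Calder becomes insolvent.
  Hale: +10 → 10 < 50
No further insolvencies.

never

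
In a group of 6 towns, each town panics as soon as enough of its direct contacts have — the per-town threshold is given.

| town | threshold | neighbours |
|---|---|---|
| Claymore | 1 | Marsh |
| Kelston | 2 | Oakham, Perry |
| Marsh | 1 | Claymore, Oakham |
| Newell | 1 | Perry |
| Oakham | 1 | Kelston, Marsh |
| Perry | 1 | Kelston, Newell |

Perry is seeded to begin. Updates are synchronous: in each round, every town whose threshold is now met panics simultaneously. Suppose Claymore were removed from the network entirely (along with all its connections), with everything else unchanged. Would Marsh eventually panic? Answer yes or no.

no

With Claymore removed:
Round 1 — Perry panics (initial).
Round 2 — checking thresholds:
  Kelston: 1 of 2 neighbours < 2, not yet.
  Newell: 1 of 1 neighbours ≥ 1, panics.
Round 3 — no new panics; cascade stops.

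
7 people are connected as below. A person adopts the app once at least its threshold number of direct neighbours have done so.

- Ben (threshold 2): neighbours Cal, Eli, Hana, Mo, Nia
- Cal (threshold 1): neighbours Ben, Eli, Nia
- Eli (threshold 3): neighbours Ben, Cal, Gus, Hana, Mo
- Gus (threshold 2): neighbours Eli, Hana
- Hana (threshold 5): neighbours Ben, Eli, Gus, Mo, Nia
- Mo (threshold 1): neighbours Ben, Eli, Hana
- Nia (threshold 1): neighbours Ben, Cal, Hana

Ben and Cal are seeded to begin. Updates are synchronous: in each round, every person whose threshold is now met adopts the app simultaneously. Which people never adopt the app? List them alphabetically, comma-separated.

Gus, Hana

Round 1 — Ben, Cal adopt the app (initial).
Round 2 — checking thresholds:
  Eli: 2 of 5 neighbours < 3, holds.
  Hana: 1 of 5 neighbours < 5, holds.
  Mo: 1 of 3 neighbours ≥ 1, adopts the app.
  Nia: 2 of 3 neighbours ≥ 1, adopts the app.
Round 3 — checking thresholds:
  Eli: 3 of 5 neighbours ≥ 3, adopts the app.
  Hana: 3 of 5 neighbours < 5, holds.
Round 4 — no new adoptions; cascade stops.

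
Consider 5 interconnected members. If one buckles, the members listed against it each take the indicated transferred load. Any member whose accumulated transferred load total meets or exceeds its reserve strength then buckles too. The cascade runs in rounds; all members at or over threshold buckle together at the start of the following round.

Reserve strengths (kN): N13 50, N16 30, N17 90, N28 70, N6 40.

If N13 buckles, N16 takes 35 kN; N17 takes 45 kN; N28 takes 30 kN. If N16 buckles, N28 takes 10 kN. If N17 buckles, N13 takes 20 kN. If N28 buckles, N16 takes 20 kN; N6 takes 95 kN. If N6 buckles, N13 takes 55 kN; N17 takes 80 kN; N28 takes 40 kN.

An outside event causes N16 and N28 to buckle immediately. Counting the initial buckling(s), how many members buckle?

Round 1 — N16, N28 buckle (initial).
  N6: +95 → 95 ≥ 40
Round 2 — N6 buckles.
  N13: +55 → 55 ≥ 50
  N17: +80 → 80 < 90
Round 3 — N13 buckles.
  N17: +45 → 125 ≥ 90
Round 4 — N17 buckles.
No further bucklings.

5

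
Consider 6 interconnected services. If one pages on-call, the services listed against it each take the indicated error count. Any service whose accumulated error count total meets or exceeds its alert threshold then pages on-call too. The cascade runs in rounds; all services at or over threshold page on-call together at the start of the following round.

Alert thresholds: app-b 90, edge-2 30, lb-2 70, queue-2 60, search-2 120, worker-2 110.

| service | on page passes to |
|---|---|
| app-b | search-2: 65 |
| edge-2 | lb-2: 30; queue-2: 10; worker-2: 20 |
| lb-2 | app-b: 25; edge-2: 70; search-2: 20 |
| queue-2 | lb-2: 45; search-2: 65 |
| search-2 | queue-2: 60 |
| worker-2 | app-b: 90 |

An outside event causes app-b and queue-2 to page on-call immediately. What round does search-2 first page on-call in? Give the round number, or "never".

Round 1 — app-b, queue-2 page on-call (initial).
  lb-2: +45 → 45 < 70
  search-2: +65+65 → 130 ≥ 120
Round 2 — search-2 pages on-call.
No further pages.

2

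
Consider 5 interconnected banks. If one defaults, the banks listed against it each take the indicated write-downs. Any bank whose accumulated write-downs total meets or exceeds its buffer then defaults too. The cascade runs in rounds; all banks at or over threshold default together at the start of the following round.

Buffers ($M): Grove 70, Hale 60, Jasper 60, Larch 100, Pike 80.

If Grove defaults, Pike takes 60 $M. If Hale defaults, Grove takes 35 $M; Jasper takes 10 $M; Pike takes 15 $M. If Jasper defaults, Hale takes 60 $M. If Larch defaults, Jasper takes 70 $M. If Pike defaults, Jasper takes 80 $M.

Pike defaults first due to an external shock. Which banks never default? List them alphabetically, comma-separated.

Grove, Larch

Round 1 — Pike defaults (initial).
  Jasper: +80 → 80 ≥ 60
Round 2 — Jasper defaults.
  Hale: +60 → 60 ≥ 60
Round 3 — Hale defaults.
  Grove: +35 → 35 < 70
No further defaults.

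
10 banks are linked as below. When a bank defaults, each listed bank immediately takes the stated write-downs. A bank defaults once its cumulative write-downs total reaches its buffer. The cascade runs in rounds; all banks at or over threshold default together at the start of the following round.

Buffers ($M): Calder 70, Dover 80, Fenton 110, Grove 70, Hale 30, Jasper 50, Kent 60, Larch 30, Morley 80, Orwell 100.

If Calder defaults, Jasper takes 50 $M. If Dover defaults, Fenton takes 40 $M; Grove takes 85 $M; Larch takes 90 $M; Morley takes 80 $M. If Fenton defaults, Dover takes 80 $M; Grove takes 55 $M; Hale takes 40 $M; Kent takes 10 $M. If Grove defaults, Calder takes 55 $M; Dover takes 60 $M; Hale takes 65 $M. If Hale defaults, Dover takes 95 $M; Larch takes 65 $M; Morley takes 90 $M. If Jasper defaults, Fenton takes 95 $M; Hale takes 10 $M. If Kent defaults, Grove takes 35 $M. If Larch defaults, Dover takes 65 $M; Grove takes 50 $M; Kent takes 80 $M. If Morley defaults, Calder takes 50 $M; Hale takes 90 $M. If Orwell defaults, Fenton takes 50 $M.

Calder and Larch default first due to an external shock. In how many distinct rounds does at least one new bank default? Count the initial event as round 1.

Round 1 — Calder, Larch default (initial).
  Dover: +65 → 65 < 80
  Grove: +50 → 50 < 70
  Jasper: +50 → 50 ≥ 50
  Kent: +80 → 80 ≥ 60
Round 2 — Jasper, Kent default.
  Fenton: +95 → 95 < 110
  Grove: +35 → 85 ≥ 70
  Hale: +10 → 10 < 30
Round 3 — Grove defaults.
  Dover: +60 → 125 ≥ 80
  Hale: +65 → 75 ≥ 30
Round 4 — Dover, Hale default.
  Fenton: +40 → 135 ≥ 110
  Morley: +80+90 → 170 ≥ 80
Round 5 — Fenton, Morley default.
No further defaults.

5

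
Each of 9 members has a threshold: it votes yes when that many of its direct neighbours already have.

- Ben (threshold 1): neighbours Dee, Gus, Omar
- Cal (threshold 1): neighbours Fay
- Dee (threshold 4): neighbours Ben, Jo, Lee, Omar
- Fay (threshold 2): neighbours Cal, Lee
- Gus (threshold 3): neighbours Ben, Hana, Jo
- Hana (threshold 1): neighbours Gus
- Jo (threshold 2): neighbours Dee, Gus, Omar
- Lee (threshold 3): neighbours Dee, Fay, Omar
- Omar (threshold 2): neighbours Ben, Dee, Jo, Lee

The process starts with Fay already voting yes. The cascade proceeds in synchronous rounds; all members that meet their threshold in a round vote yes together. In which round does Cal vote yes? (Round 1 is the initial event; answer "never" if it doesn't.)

Round 1 — Fay votes yes (initial).
Round 2 — checking thresholds:
  Cal: 1 of 1 neighbours ≥ 1, votes yes.
  Lee: 1 of 3 neighbours < 3, not yet.
Round 3 — no new yes votes; cascade stops.

2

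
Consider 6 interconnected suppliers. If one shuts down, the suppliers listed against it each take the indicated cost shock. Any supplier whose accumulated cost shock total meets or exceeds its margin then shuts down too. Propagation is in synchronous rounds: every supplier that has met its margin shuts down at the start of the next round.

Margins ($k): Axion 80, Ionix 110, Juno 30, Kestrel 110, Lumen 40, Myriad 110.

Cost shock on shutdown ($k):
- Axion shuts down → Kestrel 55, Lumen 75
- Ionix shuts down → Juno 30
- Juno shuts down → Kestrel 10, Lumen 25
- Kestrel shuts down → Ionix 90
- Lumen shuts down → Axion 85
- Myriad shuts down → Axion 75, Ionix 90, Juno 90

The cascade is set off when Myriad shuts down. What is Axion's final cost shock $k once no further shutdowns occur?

Round 1 — Myriad shuts down (initial).
  Axion: +75 → 75 < 80
  Ionix: +90 → 90 < 110
  Juno: +90 → 90 ≥ 30
Round 2 — Juno shuts down.
  Kestrel: +10 → 10 < 110
  Lumen: +25 → 25 < 40
No further shutdowns.

75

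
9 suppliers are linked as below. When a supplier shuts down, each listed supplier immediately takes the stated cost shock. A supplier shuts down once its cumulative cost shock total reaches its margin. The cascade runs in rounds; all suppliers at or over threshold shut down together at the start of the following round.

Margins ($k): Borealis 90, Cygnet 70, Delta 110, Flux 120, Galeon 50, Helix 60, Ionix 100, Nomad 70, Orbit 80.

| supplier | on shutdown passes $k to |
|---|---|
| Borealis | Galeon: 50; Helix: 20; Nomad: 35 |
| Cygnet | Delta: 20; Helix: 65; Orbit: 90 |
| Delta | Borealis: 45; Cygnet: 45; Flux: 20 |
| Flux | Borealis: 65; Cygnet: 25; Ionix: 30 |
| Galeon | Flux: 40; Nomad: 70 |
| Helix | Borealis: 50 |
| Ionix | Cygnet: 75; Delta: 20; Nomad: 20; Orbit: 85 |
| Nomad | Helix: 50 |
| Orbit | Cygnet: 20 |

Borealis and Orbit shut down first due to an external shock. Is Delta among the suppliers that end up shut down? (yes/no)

Round 1 — Borealis, Orbit shut down (initial).
  Cygnet: +20 → 20 < 70
  Galeon: +50 → 50 ≥ 50
  Helix: +20 → 20 < 60
  Nomad: +35 → 35 < 70
Round 2 — Galeon shuts down.
  Flux: +40 → 40 < 120
  Nomad: +70 → 105 ≥ 70
Round 3 — Nomad shuts down.
  Helix: +50 → 70 ≥ 60
Round 4 — Helix shuts down.
No further shutdowns.

no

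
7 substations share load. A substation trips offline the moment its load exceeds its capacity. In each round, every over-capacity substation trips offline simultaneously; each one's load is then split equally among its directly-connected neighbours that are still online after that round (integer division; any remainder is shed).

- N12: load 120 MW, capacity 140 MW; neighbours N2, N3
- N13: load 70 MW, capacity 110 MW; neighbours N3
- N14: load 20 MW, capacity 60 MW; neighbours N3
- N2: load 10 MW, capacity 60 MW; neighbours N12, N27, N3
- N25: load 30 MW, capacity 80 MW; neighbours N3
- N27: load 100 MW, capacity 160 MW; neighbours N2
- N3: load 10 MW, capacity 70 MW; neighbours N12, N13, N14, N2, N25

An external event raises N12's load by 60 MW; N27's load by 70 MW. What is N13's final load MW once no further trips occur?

103

Round 1 — N12 at 180 > 140; N27 at 170 > 160. N12, N27 trip offline.
  N12 sheds 180 MW to N2, N3: 90 each.
    N2: 10+90 = 100 > 60
    N3: 10+90 = 100 > 70
  N27 sheds 170 MW to N2: 170 each.
    N2: 100+170 = 270 > 60
Round 2 — N2, N3 trip offline.
  N2 sheds 270 MW: no online neighbours, lost.
  N3 sheds 100 MW to N13, N14, N25: 33 each (1 lost).
    N13: 70+33 = 103 ≤ 110
    N14: 20+33 = 53 ≤ 60
    N25: 30+33 = 63 ≤ 80
No further trips.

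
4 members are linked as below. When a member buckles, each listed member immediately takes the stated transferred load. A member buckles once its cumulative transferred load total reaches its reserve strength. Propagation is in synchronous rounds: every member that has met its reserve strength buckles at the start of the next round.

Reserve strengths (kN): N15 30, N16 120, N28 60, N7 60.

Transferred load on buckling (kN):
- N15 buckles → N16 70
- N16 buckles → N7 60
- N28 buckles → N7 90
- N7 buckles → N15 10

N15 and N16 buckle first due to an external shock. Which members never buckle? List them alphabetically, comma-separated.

Round 1 — N15, N16 buckle (initial).
  N7: +60 → 60 ≥ 60
Round 2 — N7 buckles.
No further bucklings.

N28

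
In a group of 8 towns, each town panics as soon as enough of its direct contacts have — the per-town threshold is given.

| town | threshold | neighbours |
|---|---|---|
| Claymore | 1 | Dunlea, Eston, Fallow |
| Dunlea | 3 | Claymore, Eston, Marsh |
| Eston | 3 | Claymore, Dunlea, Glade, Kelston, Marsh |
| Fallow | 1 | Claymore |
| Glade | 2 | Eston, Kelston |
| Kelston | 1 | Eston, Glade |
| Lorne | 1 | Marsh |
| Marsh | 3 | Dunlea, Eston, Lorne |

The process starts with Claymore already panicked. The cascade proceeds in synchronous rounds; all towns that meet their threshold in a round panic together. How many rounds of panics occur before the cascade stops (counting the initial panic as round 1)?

Round 1 — Claymore panics (initial).
Round 2 — checking thresholds:
  Dunlea: 1 of 3 neighbours < 3, not yet.
  Eston: 1 of 5 neighbours < 3, not yet.
  Fallow: 1 of 1 neighbours ≥ 1, panics.
Round 3 — no new panics; cascade stops.

2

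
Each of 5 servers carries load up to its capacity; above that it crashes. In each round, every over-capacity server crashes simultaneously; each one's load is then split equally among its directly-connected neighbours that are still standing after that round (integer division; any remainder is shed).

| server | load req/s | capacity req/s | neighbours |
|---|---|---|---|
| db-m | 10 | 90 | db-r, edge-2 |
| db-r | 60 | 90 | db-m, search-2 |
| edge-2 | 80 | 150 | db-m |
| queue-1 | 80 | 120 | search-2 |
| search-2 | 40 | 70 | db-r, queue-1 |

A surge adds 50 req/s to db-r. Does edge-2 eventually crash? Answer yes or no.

Round 1 — db-r at 110 > 90. db-r crashes.
  db-r sheds 110 req/s to db-m, search-2: 55 each.
    db-m: 10+55 = 65 ≤ 90
    search-2: 40+55 = 95 > 70
Round 2 — search-2 crashes.
  search-2 sheds 95 req/s to queue-1: 95 each.
    queue-1: 80+95 = 175 > 120
Round 3 — queue-1 crashes.
  queue-1 sheds 175 req/s: no online neighbours, lost.
No further crashes.

no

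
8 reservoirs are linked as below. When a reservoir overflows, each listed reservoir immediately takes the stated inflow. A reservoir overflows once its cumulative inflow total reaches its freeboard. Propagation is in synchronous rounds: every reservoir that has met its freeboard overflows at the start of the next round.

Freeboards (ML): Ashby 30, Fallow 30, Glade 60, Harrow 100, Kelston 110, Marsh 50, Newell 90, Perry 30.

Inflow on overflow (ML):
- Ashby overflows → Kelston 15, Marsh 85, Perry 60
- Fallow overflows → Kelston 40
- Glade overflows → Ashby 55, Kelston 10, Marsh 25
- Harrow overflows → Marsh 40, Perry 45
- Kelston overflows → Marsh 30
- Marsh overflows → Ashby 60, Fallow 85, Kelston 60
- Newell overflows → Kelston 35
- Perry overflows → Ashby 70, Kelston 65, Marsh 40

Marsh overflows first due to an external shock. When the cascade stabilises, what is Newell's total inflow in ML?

Round 1 — Marsh overflows (initial).
  Ashby: +60 → 60 ≥ 30
  Fallow: +85 → 85 ≥ 30
  Kelston: +60 → 60 < 110
Round 2 — Ashby, Fallow overflow.
  Kelston: +15+40 → 115 ≥ 110
  Perry: +60 → 60 ≥ 30
Round 3 — Kelston, Perry overflow.
No further overflows.

0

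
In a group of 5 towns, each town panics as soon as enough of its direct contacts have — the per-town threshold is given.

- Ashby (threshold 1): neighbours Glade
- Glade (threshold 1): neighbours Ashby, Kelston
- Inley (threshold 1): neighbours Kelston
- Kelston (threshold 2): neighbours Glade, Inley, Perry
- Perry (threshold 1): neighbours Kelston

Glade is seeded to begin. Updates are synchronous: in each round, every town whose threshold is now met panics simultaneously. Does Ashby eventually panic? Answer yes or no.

yes

Round 1 — Glade panics (initial).
Round 2 — checking thresholds:
  Ashby: 1 of 1 neighbours ≥ 1, panics.
  Kelston: 1 of 3 neighbours < 2, holds.
Round 3 — no new panics; cascade stops.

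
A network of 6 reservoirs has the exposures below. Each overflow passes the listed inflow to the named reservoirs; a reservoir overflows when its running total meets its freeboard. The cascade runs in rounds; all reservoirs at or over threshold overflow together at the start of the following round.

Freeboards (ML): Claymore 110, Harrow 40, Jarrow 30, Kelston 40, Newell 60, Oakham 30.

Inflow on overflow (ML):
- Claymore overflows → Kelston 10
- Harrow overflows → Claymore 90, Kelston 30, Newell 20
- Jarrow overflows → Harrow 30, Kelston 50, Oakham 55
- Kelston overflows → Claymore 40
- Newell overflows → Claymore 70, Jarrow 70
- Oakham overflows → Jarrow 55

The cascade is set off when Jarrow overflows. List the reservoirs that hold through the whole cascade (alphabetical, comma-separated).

Claymore, Harrow, Newell

Round 1 — Jarrow overflows (initial).
  Harrow: +30 → 30 < 40
  Kelston: +50 → 50 ≥ 40
  Oakham: +55 → 55 ≥ 30
Round 2 — Kelston, Oakham overflow.
  Claymore: +40 → 40 < 110
No further overflows.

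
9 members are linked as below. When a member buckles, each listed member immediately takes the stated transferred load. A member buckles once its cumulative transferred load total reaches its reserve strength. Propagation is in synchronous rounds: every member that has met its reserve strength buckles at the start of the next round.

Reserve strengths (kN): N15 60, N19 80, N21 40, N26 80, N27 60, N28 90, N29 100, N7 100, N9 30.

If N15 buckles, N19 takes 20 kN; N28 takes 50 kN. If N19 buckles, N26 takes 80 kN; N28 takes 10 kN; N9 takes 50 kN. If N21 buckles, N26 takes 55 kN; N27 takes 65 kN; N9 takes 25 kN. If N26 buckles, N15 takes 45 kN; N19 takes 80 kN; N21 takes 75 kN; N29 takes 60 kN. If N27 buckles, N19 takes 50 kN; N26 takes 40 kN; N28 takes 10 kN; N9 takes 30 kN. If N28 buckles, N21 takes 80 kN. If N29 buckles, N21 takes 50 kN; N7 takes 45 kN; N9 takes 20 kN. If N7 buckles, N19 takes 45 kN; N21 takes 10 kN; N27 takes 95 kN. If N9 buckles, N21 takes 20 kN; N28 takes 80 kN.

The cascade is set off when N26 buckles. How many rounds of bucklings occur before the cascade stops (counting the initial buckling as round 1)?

4

Round 1 — N26 buckles (initial).
  N15: +45 → 45 < 60
  N19: +80 → 80 ≥ 80
  N21: +75 → 75 ≥ 40
  N29: +60 → 60 < 100
Round 2 — N19, N21 buckle.
  N27: +65 → 65 ≥ 60
  N28: +10 → 10 < 90
  N9: +50+25 → 75 ≥ 30
Round 3 — N27, N9 buckle.
  N28: +10+80 → 100 ≥ 90
Round 4 — N28 buckles.
No further bucklings.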